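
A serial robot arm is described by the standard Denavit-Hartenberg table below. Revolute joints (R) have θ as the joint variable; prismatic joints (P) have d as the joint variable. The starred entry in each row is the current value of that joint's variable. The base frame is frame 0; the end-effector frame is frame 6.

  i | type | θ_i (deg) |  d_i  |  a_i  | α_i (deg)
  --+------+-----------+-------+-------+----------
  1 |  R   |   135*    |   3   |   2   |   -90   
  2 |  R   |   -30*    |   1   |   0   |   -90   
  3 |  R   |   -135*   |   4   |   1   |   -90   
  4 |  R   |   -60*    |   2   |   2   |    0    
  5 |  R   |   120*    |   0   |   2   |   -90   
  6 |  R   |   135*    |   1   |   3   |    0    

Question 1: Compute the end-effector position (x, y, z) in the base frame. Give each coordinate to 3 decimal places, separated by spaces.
-3.967 1.601 -2.044

after link 1: o_1 = (-1.4142, 1.4142, 3.0000)
after link 2: o_2 = (-2.1213, 0.7071, 3.0000)
after link 3: o_3 = (-3.6025, 1.1883, -0.8177)
after link 4: o_4 = (-6.1479, 0.7337, -1.9641)
after link 5: o_5 = (-5.6025, -0.8117, -0.8177)
after link 6: o_6 = (-3.9670, 1.6008, -2.0444)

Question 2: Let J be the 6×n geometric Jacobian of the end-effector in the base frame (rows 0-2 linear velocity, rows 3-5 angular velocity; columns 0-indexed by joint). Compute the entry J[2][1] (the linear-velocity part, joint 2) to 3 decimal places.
axis z_1 = (-0.7071,-0.7071,0.0000); lever o_n−o_1 = (-2.5528,0.1866,-5.0444)
cross product → J_v[:, 1] = (3.5670,-3.5670,-1.9370)
J_ω[:, 1] = z_1
entry J[2][1] = -1.9370

-1.937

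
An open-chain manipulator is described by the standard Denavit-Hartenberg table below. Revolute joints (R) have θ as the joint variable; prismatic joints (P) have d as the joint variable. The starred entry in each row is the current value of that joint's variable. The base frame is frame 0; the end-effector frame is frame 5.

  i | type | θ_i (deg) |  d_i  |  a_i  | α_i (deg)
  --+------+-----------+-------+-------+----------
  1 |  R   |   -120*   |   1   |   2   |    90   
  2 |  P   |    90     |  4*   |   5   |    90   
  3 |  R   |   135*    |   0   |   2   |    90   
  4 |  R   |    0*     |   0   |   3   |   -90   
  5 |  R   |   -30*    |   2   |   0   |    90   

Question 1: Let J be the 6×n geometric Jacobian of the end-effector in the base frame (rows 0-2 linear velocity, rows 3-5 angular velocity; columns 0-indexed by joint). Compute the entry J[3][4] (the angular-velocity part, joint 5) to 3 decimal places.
-0.500

axis z_4 = (-0.5000,-0.8660,-0.0000); lever o_n−o_4 = (-1.0000,-1.7321,0.0000)
cross product → J_v[:, 4] = (-0.0000,0.0000,-0.0000)
J_ω[:, 4] = z_4
entry J[3][4] = -0.5000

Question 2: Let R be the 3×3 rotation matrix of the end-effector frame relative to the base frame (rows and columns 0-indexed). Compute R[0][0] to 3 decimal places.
End-effector x-axis (col 0 of R) = (-0.8365,0.4830,-0.2588)
R[0][0] = -0.8365

-0.837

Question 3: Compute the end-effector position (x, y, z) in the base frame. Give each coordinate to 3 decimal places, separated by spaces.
-8.526 0.304 2.464

after link 1: o_1 = (-1.0000, -1.7321, 1.0000)
after link 2: o_2 = (-4.4641, 0.2679, 6.0000)
after link 3: o_3 = (-5.6888, 0.9751, 4.5858)
after link 4: o_4 = (-7.5260, 2.0357, 2.4645)
after link 5: o_5 = (-8.5260, 0.3037, 2.4645)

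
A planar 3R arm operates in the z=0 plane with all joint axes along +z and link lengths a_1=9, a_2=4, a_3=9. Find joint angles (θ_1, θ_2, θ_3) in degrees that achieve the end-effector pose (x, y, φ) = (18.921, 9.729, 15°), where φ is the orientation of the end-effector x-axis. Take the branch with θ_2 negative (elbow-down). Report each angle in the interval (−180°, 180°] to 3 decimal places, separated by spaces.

wrist centre = target − a_3·(cos φ, sin φ) = (10.2277, 7.3996)
cos θ_2 = (159.3597−9²−4²)/(2·9·4) = 0.8661; θ_2 = -29.9907° (elbow-down)
β = atan2(7.3996,10.2277) = 35.8854°; ψ = atan2(-1.9994,12.4644) = -9.1133°
θ_1 = β − ψ = 44.9987°
θ_3 = φ − θ_1 − θ_2 = -0.0080° (wrapped to (-180°,180°])

44.999 -29.991 -0.008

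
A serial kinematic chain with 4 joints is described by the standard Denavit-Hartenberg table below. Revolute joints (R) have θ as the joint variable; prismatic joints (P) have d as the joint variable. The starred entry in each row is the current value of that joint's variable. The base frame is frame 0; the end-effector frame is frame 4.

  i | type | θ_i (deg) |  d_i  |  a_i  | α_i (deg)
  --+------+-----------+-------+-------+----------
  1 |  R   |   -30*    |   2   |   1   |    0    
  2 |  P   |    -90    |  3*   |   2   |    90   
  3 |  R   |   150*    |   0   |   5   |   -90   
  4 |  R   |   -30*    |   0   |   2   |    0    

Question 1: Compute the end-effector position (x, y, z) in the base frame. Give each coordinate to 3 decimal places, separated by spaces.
after link 1: o_1 = (0.8660, -0.5000, 2.0000)
after link 2: o_2 = (-0.1340, -2.2321, 5.0000)
after link 3: o_3 = (2.0311, 1.5179, 7.5000)
after link 4: o_4 = (1.9151, 3.3170, 8.3660)

1.915 3.317 8.366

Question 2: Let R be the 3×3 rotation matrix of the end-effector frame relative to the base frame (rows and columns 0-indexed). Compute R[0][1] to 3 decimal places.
End-effector y-axis (col 1 of R) = (0.9665,-0.0580,0.2500)
R[0][1] = 0.9665

0.967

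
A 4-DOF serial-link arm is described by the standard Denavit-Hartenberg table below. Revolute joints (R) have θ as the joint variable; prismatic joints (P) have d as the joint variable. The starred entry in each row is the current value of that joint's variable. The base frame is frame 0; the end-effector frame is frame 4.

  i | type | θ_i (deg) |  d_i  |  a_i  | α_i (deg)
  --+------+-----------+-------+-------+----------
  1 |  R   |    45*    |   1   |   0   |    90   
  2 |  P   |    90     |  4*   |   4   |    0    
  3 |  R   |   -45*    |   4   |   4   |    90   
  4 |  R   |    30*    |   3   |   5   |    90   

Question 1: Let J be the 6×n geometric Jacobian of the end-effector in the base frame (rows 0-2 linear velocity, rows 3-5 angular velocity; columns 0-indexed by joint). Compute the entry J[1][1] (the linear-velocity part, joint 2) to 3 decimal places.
-0.707

prismatic axis z_1 = (0.7071,-0.7071,0.0000)
J_v[:, 1] = z_1; J_ω[:, 1] = (0,0,0)
entry J[1][1] = -0.7071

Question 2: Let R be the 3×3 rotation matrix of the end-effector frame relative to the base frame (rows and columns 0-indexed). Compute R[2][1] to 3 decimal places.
-0.707

End-effector y-axis (col 1 of R) = (0.5000,0.5000,-0.7071)
R[2][1] = -0.7071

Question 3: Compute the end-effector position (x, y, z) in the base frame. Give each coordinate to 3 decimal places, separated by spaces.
after link 1: o_1 = (0.0000, 0.0000, 1.0000)
after link 2: o_2 = (2.8284, -2.8284, 5.0000)
after link 3: o_3 = (7.6569, -3.6569, 7.8284)
after link 4: o_4 = (13.0897, -1.7596, 8.7690)

13.090 -1.760 8.769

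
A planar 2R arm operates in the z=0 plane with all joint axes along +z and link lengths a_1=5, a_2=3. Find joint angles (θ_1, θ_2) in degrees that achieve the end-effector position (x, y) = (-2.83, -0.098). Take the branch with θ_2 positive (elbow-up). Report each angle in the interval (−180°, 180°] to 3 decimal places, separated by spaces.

cos θ_2 = (8.0185−5²−3²)/(2·5·3) = -0.8660; θ_2 = 150.0028° (elbow-up)
β = atan2(-0.0980,-2.8300) = -178.0167°; ψ = atan2(1.4999,2.4019) = 31.9834°
θ_1 = β − ψ = -210.0001°

150.000 150.003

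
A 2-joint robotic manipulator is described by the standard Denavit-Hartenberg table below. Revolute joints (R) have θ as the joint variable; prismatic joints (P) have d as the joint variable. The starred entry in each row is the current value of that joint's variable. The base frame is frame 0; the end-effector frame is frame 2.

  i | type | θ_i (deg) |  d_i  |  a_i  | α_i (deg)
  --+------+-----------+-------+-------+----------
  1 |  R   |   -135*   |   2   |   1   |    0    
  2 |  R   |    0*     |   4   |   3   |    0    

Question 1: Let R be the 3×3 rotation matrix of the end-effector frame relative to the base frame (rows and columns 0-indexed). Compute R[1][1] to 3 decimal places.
-0.707

End-effector y-axis (col 1 of R) = (0.7071,-0.7071,0.0000)
R[1][1] = -0.7071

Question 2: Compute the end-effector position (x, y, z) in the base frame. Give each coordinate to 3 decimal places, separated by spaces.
-2.828 -2.828 6.000

after link 1: o_1 = (-0.7071, -0.7071, 2.0000)
after link 2: o_2 = (-2.8284, -2.8284, 6.0000)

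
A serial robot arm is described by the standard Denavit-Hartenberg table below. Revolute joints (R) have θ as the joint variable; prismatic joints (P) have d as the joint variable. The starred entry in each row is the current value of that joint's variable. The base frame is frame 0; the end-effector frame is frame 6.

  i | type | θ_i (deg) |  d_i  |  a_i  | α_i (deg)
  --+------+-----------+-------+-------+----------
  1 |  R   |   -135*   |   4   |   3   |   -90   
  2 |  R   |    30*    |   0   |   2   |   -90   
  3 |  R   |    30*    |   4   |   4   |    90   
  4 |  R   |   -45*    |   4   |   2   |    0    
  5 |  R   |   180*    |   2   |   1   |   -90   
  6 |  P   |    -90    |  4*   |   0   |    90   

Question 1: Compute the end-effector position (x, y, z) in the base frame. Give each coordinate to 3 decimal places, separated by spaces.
-3.005 -9.025 0.284

after link 1: o_1 = (-2.1213, -2.1213, 4.0000)
after link 2: o_2 = (-3.3461, -3.3461, 3.0000)
after link 3: o_3 = (-5.4674, -2.6390, -2.1962)
after link 4: o_4 = (-5.9926, -7.0632, -2.5838)
after link 5: o_5 = (-4.5053, -8.5253, -3.3900)
after link 6: o_6 = (-3.0053, -9.0253, 0.2843)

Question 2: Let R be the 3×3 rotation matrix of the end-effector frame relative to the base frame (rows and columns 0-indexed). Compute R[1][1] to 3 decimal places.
End-effector y-axis (col 1 of R) = (0.3750,-0.1250,0.9186)
R[1][1] = -0.1250

-0.125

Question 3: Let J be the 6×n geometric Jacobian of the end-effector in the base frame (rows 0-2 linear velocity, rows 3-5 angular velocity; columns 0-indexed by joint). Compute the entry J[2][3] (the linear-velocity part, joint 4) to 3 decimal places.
0.306

axis z_3 = (0.3062,-0.9186,-0.2500); lever o_n−o_3 = (2.4621,-6.3864,2.4804)
cross product → J_v[:, 3] = (-3.8750,-1.3750,0.3062)
J_ω[:, 3] = z_3
entry J[2][3] = 0.3062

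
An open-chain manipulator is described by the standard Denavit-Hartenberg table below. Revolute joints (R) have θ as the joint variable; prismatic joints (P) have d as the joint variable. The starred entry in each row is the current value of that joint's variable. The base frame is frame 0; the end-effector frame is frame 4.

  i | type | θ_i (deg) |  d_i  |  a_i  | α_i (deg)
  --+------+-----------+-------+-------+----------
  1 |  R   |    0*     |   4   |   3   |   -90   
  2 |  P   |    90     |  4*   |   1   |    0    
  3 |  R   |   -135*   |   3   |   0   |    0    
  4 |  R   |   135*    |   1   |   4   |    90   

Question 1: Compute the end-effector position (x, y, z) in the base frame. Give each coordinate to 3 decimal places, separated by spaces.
3.000 8.000 -1.000

after link 1: o_1 = (3.0000, 0.0000, 4.0000)
after link 2: o_2 = (3.0000, 4.0000, 3.0000)
after link 3: o_3 = (3.0000, 7.0000, 3.0000)
after link 4: o_4 = (3.0000, 8.0000, -1.0000)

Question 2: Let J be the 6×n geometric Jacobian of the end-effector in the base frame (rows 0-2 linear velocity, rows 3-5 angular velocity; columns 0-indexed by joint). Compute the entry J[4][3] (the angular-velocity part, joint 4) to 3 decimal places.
axis z_3 = (0.0000,1.0000,0.0000); lever o_n−o_3 = (0.0000,1.0000,-4.0000)
cross product → J_v[:, 3] = (-4.0000,0.0000,0.0000)
J_ω[:, 3] = z_3
entry J[4][3] = 1.0000

1.000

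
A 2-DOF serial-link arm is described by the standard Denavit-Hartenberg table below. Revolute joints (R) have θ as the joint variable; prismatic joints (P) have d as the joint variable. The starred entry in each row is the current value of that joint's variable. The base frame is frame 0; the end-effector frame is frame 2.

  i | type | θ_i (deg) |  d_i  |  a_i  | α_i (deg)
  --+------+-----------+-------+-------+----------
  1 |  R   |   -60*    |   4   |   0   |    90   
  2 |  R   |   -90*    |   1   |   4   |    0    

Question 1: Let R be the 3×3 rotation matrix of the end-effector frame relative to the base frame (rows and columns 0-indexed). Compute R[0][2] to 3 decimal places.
End-effector z-axis (col 2 of R) = (-0.8660,-0.5000,0.0000)
R[0][2] = -0.8660

-0.866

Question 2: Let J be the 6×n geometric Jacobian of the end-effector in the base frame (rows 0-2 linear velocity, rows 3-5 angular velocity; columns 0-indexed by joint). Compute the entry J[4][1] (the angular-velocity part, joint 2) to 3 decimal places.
-0.500

axis z_1 = (-0.8660,-0.5000,0.0000); lever o_n−o_1 = (-0.8660,-0.5000,-4.0000)
cross product → J_v[:, 1] = (2.0000,-3.4641,0.0000)
J_ω[:, 1] = z_1
entry J[4][1] = -0.5000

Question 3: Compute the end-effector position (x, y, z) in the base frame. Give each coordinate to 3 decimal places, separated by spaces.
-0.866 -0.500 0.000

after link 1: o_1 = (0.0000, 0.0000, 4.0000)
after link 2: o_2 = (-0.8660, -0.5000, 0.0000)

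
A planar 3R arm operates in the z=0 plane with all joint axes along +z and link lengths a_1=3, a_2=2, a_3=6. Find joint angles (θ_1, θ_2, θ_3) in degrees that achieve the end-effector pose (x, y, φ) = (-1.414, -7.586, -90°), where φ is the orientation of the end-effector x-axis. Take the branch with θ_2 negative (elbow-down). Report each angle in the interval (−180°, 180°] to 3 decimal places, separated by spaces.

-89.992 -135.000 134.991

wrist centre = target − a_3·(cos φ, sin φ) = (-1.4140, -1.5860)
cos θ_2 = (4.5148−3²−2²)/(2·3·2) = -0.7071; θ_2 = -134.9995° (elbow-down)
β = atan2(-1.5860,-1.4140) = -131.7186°; ψ = atan2(-1.4142,1.5858) = -41.7268°
θ_1 = β − ψ = -89.9918°
θ_3 = φ − θ_1 − θ_2 = 134.9913° (wrapped to (-180°,180°])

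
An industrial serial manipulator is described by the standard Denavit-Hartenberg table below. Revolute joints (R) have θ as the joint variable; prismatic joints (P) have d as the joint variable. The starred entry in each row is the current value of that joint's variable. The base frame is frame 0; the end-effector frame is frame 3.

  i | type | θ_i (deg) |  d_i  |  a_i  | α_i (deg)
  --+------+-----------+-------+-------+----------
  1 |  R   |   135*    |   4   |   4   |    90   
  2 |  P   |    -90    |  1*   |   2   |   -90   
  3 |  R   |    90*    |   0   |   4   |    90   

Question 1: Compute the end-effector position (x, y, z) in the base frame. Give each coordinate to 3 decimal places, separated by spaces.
after link 1: o_1 = (-2.8284, 2.8284, 4.0000)
after link 2: o_2 = (-2.1213, 3.5355, 2.0000)
after link 3: o_3 = (-4.9497, 0.7071, 2.0000)

-4.950 0.707 2.000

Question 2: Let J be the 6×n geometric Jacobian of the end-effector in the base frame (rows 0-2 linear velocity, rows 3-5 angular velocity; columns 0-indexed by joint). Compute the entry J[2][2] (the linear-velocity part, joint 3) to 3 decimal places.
4.000

axis z_2 = (-0.7071,0.7071,0.0000); lever o_n−o_2 = (-2.8284,-2.8284,-0.0000)
cross product → J_v[:, 2] = (-0.0000,-0.0000,4.0000)
J_ω[:, 2] = z_2
entry J[2][2] = 4.0000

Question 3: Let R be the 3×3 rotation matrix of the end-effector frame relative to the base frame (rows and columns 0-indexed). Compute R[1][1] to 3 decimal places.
End-effector y-axis (col 1 of R) = (-0.7071,0.7071,0.0000)
R[1][1] = 0.7071

0.707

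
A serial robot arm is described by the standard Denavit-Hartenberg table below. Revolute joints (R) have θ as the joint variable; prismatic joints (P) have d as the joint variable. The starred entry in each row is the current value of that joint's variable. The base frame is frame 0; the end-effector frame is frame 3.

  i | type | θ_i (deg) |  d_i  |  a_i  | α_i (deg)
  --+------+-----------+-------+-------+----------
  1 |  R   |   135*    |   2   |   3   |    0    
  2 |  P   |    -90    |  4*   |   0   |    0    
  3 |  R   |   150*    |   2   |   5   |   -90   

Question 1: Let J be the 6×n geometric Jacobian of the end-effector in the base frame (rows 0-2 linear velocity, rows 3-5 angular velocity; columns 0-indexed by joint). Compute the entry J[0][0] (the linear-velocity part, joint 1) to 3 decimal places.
axis z_0 = ẑ; lever o_n−o_0 = (-6.9509,0.8272,8.0000)
cross product → J_v[:, 0] = (-0.8272,-6.9509,0.0000)
J_ω[:, 0] = z_0
entry J[0][0] = -0.8272

-0.827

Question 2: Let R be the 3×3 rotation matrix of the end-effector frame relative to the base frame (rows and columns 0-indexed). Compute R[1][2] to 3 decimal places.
End-effector z-axis (col 2 of R) = (0.2588,-0.9659,0.0000)
R[1][2] = -0.9659

-0.966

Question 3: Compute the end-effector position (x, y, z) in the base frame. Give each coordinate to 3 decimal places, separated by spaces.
-6.951 0.827 8.000

after link 1: o_1 = (-2.1213, 2.1213, 2.0000)
after link 2: o_2 = (-2.1213, 2.1213, 6.0000)
after link 3: o_3 = (-6.9509, 0.8272, 8.0000)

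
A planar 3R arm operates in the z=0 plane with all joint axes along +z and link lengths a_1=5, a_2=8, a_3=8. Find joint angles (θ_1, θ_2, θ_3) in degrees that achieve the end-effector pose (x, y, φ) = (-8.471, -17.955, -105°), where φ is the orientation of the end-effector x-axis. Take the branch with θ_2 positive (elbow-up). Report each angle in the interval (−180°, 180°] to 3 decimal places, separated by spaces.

wrist centre = target − a_3·(cos φ, sin φ) = (-6.4004, -10.2276)
cos θ_2 = (145.5694−5²−8²)/(2·5·8) = 0.7071; θ_2 = 44.9991° (elbow-up)
β = atan2(-10.2276,-6.4004) = -122.0384°; ψ = atan2(5.6568,10.6569) = 27.9596°
θ_1 = β − ψ = -149.9980°
θ_3 = φ − θ_1 − θ_2 = -0.0011° (wrapped to (-180°,180°])

-149.998 44.999 -0.001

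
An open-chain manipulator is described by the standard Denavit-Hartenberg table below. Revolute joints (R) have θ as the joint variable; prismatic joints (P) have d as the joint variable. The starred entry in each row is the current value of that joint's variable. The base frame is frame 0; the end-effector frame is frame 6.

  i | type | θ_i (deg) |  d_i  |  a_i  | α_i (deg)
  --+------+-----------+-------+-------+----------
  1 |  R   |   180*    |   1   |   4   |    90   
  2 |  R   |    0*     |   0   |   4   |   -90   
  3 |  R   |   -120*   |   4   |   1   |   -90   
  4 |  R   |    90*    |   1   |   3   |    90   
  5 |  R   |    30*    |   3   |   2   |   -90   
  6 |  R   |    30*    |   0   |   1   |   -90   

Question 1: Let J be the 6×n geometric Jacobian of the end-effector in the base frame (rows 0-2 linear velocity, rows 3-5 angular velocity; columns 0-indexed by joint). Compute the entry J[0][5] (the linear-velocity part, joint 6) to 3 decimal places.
axis z_5 = (-0.7500,0.4330,0.5000); lever o_n−o_5 = (-0.6250,-0.2165,-0.7500)
cross product → J_v[:, 5] = (-0.2165,-0.8750,0.4330)
J_ω[:, 5] = z_5
entry J[0][5] = -0.2165

-0.217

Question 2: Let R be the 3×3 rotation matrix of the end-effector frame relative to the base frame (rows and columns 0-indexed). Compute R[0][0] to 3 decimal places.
-0.625

End-effector x-axis (col 0 of R) = (-0.6250,-0.2165,-0.7500)
R[0][0] = -0.6250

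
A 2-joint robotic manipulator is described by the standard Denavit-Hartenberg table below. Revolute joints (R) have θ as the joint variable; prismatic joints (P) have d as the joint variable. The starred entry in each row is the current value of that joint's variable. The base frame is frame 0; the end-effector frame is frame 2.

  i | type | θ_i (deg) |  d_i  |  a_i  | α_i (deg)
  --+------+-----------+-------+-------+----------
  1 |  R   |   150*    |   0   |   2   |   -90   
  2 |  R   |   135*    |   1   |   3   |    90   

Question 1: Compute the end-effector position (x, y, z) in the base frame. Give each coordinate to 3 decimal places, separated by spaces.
-0.395 -0.927 -2.121

after link 1: o_1 = (-1.7321, 1.0000, 0.0000)
after link 2: o_2 = (-0.3949, -0.9267, -2.1213)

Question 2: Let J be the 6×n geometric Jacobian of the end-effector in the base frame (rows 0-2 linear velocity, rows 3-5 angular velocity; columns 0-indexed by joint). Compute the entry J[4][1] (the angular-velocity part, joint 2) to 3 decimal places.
-0.866

axis z_1 = (-0.5000,-0.8660,0.0000); lever o_n−o_1 = (1.3371,-1.9267,-2.1213)
cross product → J_v[:, 1] = (1.8371,-1.0607,2.1213)
J_ω[:, 1] = z_1
entry J[4][1] = -0.8660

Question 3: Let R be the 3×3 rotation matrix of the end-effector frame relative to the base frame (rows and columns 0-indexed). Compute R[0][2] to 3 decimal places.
-0.612

End-effector z-axis (col 2 of R) = (-0.6124,0.3536,-0.7071)
R[0][2] = -0.6124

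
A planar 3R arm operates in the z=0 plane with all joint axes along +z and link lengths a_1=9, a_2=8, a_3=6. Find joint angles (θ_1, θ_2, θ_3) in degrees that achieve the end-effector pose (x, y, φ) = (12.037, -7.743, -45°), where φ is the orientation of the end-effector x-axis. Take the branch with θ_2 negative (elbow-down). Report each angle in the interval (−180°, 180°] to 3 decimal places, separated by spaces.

wrist centre = target − a_3·(cos φ, sin φ) = (7.7944, -3.5004)
cos θ_2 = (73.0046−9²−8²)/(2·9·8) = -0.5000; θ_2 = -119.9979° (elbow-down)
β = atan2(-3.5004,7.7944) = -24.1843°; ψ = atan2(-6.9283,5.0003) = -54.1817°
θ_1 = β − ψ = 29.9974°
θ_3 = φ − θ_1 − θ_2 = 45.0005° (wrapped to (-180°,180°])

29.997 -119.998 45.001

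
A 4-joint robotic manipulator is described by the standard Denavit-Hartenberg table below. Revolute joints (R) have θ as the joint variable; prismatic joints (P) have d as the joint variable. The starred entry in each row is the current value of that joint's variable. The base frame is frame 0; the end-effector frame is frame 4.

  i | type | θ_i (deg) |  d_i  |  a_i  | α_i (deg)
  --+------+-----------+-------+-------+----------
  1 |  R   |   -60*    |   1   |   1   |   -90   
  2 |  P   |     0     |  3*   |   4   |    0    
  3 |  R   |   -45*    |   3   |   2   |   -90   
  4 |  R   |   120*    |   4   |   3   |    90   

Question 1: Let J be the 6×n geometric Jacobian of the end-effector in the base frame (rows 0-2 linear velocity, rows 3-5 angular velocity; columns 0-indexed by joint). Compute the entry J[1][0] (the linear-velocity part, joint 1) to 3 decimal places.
7.037

axis z_0 = ẑ; lever o_n−o_0 = (7.0371,-5.3848,-1.4749)
cross product → J_v[:, 0] = (5.3848,7.0371,-0.0000)
J_ω[:, 0] = z_0
entry J[1][0] = 7.0371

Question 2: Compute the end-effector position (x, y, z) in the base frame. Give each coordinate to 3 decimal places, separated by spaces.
7.037 -5.385 -1.475

after link 1: o_1 = (0.5000, -0.8660, 1.0000)
after link 2: o_2 = (5.0981, -2.8301, 1.0000)
after link 3: o_3 = (8.4033, -2.5549, 2.4142)
after link 4: o_4 = (7.0371, -5.3848, -1.4749)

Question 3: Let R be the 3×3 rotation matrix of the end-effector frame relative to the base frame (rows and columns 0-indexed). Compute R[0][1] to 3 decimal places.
0.354

End-effector y-axis (col 1 of R) = (0.3536,-0.6124,-0.7071)
R[0][1] = 0.3536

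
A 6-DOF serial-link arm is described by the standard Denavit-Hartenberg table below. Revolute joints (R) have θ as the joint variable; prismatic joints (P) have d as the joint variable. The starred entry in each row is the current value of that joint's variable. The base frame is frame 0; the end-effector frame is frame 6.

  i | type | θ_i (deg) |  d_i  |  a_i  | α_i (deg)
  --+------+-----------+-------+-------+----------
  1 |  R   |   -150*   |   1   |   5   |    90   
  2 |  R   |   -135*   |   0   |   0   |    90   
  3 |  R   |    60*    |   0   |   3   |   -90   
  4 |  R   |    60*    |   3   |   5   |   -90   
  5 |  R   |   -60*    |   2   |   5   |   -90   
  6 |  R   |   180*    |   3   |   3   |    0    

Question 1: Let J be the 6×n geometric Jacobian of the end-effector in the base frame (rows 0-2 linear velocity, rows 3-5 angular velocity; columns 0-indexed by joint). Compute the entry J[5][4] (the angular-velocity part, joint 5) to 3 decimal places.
axis z_4 = (-0.1964,-0.9794,-0.0474); lever o_n−o_4 = (-2.7101,-1.3637,-2.7921)
cross product → J_v[:, 4] = (2.6699,-0.4199,-2.3865)
J_ω[:, 4] = z_4
entry J[5][4] = -0.0474

-0.047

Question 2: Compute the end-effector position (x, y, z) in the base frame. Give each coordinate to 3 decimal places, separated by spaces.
-12.730 0.083 -4.961

after link 1: o_1 = (-4.3301, -2.5000, 1.0000)
after link 2: o_2 = (-4.3301, -2.5000, 1.0000)
after link 3: o_3 = (-4.7106, 0.2803, -0.0607)
after link 4: o_4 = (-10.0203, 1.4468, -2.1693)
after link 5: o_5 = (-15.2763, 0.4302, -1.5852)
after link 6: o_6 = (-12.7304, 0.0831, -4.9613)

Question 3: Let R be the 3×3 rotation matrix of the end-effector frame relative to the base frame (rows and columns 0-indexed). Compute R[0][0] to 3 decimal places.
0.973

End-effector x-axis (col 0 of R) = (0.9727,-0.1884,-0.1358)
R[0][0] = 0.9727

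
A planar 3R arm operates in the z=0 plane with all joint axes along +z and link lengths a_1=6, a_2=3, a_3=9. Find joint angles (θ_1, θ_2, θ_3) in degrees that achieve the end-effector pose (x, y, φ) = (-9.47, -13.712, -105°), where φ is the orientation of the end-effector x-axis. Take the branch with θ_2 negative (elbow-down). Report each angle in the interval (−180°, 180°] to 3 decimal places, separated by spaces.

-135.002 -30.004 60.006

wrist centre = target − a_3·(cos φ, sin φ) = (-7.1406, -5.0187)
cos θ_2 = (76.1756−6²−3²)/(2·6·3) = 0.8660; θ_2 = -30.0042° (elbow-down)
β = atan2(-5.0187,-7.1406) = -144.8992°; ψ = atan2(-1.5002,8.5980) = -9.8974°
θ_1 = β − ψ = -135.0018°
θ_3 = φ − θ_1 − θ_2 = 60.0059° (wrapped to (-180°,180°])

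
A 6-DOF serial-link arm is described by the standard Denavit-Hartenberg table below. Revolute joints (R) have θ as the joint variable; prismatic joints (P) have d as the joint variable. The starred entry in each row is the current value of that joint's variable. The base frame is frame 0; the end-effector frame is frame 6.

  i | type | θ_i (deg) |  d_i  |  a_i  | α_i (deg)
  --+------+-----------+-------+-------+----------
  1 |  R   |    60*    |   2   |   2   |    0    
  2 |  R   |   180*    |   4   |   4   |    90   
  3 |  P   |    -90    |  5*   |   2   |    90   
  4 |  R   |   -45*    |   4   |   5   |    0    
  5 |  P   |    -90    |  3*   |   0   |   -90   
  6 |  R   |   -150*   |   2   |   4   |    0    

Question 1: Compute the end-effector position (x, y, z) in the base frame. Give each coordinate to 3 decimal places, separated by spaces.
after link 1: o_1 = (1.0000, 1.7321, 2.0000)
after link 2: o_2 = (-1.0000, -1.7321, 6.0000)
after link 3: o_3 = (-5.3301, 0.7679, 4.0000)
after link 4: o_4 = (-0.2683, 2.4643, 0.4645)
after link 5: o_5 = (1.2317, 5.0624, 0.4645)
after link 6: o_6 = (1.3352, 7.3120, -3.3992)

1.335 7.312 -3.399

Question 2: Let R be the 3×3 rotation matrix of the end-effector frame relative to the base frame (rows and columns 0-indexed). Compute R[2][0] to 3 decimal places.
End-effector x-axis (col 0 of R) = (-0.2803,0.7392,-0.6124)
R[2][0] = -0.6124

-0.612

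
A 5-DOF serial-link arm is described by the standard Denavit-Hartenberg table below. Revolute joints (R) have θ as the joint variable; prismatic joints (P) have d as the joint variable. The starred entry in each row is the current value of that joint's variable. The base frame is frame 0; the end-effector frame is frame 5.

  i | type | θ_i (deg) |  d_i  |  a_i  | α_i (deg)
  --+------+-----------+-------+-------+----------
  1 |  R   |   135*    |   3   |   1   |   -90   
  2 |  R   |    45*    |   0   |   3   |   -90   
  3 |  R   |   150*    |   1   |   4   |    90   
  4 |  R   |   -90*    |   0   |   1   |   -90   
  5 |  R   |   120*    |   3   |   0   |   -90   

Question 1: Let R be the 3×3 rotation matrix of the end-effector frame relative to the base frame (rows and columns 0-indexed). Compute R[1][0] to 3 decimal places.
-0.997

End-effector x-axis (col 0 of R) = (-0.0638,-0.9968,-0.0474)
R[1][0] = -0.9968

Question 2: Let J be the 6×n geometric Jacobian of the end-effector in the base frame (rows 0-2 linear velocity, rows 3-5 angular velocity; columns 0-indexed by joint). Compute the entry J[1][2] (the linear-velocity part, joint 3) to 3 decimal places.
-6.037

axis z_2 = (0.5000,-0.5000,-0.7071); lever o_n−o_2 = (5.5060,-0.5562,4.2866)
cross product → J_v[:, 2] = (-2.5366,-6.0366,2.4749)
J_ω[:, 2] = z_2
entry J[1][2] = -6.0366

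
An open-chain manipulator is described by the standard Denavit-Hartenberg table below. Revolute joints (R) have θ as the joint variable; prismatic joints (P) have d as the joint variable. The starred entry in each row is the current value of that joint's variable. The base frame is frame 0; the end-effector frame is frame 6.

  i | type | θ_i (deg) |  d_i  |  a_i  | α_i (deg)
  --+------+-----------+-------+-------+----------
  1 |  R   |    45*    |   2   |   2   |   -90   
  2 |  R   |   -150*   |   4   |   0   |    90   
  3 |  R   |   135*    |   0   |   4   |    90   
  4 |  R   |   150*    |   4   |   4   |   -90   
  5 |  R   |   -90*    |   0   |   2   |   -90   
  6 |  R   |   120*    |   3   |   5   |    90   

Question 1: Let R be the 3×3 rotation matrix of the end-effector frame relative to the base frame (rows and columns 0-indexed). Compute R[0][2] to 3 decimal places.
-0.978

End-effector z-axis (col 2 of R) = (-0.9779,0.1382,-0.1572)
R[0][2] = -0.9779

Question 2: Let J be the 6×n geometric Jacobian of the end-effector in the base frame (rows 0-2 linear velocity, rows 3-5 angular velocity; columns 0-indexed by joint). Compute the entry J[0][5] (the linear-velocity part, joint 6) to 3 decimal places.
4.889

axis z_5 = (-0.1188,-0.9848,-0.1268); lever o_n−o_5 = (0.5054,-2.4276,-5.2774)
cross product → J_v[:, 5] = (4.8893,-0.6909,0.7860)
J_ω[:, 5] = z_5
entry J[0][5] = 4.8893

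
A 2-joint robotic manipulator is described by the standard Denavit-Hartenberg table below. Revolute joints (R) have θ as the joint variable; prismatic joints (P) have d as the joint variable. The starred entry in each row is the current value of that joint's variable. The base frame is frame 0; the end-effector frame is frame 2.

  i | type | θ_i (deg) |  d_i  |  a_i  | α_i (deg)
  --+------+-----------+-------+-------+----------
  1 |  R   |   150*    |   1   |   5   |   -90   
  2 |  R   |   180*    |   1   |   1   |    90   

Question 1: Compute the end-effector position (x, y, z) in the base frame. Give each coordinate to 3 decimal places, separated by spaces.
after link 1: o_1 = (-4.3301, 2.5000, 1.0000)
after link 2: o_2 = (-3.9641, 1.1340, 1.0000)

-3.964 1.134 1.000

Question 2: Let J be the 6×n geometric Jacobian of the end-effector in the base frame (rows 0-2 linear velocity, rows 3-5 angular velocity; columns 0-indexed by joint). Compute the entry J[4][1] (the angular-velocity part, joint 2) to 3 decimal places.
axis z_1 = (-0.5000,-0.8660,0.0000); lever o_n−o_1 = (0.3660,-1.3660,-0.0000)
cross product → J_v[:, 1] = (0.0000,-0.0000,1.0000)
J_ω[:, 1] = z_1
entry J[4][1] = -0.8660

-0.866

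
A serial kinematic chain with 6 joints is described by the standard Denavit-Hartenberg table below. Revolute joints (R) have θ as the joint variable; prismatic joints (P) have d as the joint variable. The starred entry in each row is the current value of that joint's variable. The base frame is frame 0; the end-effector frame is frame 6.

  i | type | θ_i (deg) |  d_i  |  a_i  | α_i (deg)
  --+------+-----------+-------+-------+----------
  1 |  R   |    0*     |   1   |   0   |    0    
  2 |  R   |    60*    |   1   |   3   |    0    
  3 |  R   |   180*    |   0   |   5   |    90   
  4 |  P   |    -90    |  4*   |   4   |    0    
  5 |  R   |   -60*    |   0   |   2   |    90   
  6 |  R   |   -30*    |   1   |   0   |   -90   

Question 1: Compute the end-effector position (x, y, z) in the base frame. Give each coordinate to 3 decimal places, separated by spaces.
after link 1: o_1 = (0.0000, 0.0000, 1.0000)
after link 2: o_2 = (1.5000, 2.5981, 2.0000)
after link 3: o_3 = (-1.0000, -1.7321, 2.0000)
after link 4: o_4 = (-4.4641, 0.2679, -2.0000)
after link 5: o_5 = (-3.5981, 1.7679, -3.0000)
after link 6: o_6 = (-3.3481, 2.2010, -2.1340)

-3.348 2.201 -2.134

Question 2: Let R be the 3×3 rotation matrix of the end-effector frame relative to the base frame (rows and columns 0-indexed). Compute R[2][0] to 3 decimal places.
End-effector x-axis (col 0 of R) = (0.8080,0.3995,-0.4330)
R[2][0] = -0.4330

-0.433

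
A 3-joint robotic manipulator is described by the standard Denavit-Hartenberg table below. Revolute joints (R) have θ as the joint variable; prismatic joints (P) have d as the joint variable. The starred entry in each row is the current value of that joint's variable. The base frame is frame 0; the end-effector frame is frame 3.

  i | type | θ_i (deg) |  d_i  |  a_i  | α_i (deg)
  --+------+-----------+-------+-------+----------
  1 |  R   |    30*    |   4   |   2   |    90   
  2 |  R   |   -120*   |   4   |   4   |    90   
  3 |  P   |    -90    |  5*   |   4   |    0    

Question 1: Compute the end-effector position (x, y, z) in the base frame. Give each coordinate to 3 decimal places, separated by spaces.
after link 1: o_1 = (1.7321, 1.0000, 4.0000)
after link 2: o_2 = (2.0000, -3.4641, 0.5359)
after link 3: o_3 = (-3.7500, -2.1651, 3.0359)

-3.750 -2.165 3.036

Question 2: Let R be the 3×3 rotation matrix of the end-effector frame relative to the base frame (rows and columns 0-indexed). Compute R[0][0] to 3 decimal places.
-0.500

End-effector x-axis (col 0 of R) = (-0.5000,0.8660,-0.0000)
R[0][0] = -0.5000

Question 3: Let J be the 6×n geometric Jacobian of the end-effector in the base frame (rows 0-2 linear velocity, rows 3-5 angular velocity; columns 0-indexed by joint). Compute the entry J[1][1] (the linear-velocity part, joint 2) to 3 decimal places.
axis z_1 = (0.5000,-0.8660,0.0000); lever o_n−o_1 = (-5.4821,-3.1651,-0.9641)
cross product → J_v[:, 1] = (0.8349,0.4821,-6.3301)
J_ω[:, 1] = z_1
entry J[1][1] = 0.4821

0.482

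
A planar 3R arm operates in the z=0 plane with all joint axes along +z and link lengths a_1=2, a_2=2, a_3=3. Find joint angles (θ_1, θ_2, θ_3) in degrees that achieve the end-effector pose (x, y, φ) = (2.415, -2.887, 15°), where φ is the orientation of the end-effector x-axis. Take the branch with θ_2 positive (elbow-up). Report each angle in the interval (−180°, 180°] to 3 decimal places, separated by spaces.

-120.022 45.029 89.993

wrist centre = target − a_3·(cos φ, sin φ) = (-0.4828, -3.6635)
cos θ_2 = (13.6540−2²−2²)/(2·2·2) = 0.7067; θ_2 = 45.0290° (elbow-up)
β = atan2(-3.6635,-0.4828) = -97.5073°; ψ = atan2(1.4149,3.4135) = 22.5145°
θ_1 = β − ψ = -120.0218°
θ_3 = φ − θ_1 − θ_2 = 89.9928° (wrapped to (-180°,180°])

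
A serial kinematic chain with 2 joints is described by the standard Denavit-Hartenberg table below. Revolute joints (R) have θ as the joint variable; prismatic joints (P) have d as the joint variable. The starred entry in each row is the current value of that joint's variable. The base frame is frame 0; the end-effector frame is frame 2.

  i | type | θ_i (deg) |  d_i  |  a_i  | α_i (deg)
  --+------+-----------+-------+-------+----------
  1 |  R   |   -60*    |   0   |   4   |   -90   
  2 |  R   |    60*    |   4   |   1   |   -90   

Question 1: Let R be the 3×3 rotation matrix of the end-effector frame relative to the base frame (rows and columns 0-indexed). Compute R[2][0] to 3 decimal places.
-0.866

End-effector x-axis (col 0 of R) = (0.2500,-0.4330,-0.8660)
R[2][0] = -0.8660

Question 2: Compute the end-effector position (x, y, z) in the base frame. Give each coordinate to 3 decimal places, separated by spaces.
after link 1: o_1 = (2.0000, -3.4641, 0.0000)
after link 2: o_2 = (5.7141, -1.8971, -0.8660)

5.714 -1.897 -0.866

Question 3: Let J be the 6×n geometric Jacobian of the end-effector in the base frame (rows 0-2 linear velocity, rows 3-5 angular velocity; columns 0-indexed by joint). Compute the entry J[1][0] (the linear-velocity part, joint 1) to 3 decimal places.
axis z_0 = ẑ; lever o_n−o_0 = (5.7141,-1.8971,-0.8660)
cross product → J_v[:, 0] = (1.8971,5.7141,-0.0000)
J_ω[:, 0] = z_0
entry J[1][0] = 5.7141

5.714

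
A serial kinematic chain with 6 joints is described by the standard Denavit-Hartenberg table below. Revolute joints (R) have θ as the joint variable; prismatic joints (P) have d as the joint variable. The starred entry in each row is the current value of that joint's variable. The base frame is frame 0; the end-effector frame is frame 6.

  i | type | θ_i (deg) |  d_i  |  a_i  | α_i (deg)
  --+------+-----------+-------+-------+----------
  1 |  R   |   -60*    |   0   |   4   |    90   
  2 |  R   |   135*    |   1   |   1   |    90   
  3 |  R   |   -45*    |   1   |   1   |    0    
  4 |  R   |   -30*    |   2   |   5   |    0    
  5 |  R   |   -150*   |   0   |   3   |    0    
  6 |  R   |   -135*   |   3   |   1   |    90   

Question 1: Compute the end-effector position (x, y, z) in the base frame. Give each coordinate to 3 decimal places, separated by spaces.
after link 1: o_1 = (2.0000, -3.4641, 0.0000)
after link 2: o_2 = (0.7804, -3.3517, 0.7071)
after link 3: o_3 = (1.4963, -3.1775, 1.9142)
after link 4: o_4 = (5.9285, -1.1950, 4.2435)
after link 5: o_5 = (4.8414, -3.5547, 2.7435)
after link 6: o_6 = (5.5485, -4.7794, 5.5719)

5.548 -4.779 5.572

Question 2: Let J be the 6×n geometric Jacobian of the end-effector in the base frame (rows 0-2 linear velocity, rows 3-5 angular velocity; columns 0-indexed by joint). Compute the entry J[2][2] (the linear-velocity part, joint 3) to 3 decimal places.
2.415

axis z_2 = (0.3536,-0.6124,0.7071); lever o_n−o_2 = (4.7681,-1.4277,4.8648)
cross product → J_v[:, 2] = (-1.9695,1.6516,2.4151)
J_ω[:, 2] = z_2
entry J[2][2] = 2.4151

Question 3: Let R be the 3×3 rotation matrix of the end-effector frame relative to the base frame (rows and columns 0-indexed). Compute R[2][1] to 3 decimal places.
0.707

End-effector y-axis (col 1 of R) = (0.3536,-0.6124,0.7071)
R[2][1] = 0.7071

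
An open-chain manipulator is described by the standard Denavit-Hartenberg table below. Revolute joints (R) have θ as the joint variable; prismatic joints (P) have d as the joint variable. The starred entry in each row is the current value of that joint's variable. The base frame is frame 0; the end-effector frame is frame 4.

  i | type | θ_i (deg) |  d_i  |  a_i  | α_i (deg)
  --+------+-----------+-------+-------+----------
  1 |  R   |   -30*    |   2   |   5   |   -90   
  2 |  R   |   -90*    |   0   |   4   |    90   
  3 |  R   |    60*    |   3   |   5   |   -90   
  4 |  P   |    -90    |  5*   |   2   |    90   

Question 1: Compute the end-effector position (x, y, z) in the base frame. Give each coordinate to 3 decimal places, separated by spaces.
after link 1: o_1 = (4.3301, -2.5000, 2.0000)
after link 2: o_2 = (4.3301, -2.5000, 6.0000)
after link 3: o_3 = (3.8971, 2.7500, 8.5000)
after link 4: o_4 = (3.4151, 5.9151, 4.1699)

3.415 5.915 4.170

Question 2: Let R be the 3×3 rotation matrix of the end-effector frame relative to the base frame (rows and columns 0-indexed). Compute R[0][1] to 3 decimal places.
0.250

End-effector y-axis (col 1 of R) = (0.2500,0.4330,-0.8660)
R[0][1] = 0.2500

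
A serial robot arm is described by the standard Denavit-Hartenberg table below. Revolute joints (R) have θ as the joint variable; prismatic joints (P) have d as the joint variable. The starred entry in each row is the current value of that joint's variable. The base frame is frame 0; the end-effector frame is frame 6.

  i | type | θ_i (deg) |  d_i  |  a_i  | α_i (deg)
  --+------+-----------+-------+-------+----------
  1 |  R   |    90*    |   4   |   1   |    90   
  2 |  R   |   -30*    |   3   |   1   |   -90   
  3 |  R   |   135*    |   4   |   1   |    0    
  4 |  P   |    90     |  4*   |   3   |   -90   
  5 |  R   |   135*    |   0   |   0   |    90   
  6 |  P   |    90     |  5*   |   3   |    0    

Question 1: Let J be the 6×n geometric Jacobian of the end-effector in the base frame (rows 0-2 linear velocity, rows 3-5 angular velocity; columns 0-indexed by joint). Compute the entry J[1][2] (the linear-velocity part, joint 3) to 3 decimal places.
5.227

axis z_2 = (0.0000,0.5000,0.8660); lever o_n−o_2 = (6.0355,-0.5452,5.4699)
cross product → J_v[:, 2] = (3.2071,5.2269,-3.0178)
J_ω[:, 2] = z_2
entry J[1][2] = 5.2269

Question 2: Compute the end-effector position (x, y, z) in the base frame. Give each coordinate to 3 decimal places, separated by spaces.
after link 1: o_1 = (0.0000, 1.0000, 4.0000)
after link 2: o_2 = (3.0000, 1.8660, 3.5000)
after link 3: o_3 = (2.2929, 3.2537, 7.3177)
after link 4: o_4 = (4.4142, 3.4165, 11.8424)
after link 5: o_5 = (4.4142, 3.4165, 11.8424)
after link 6: o_6 = (9.0355, 1.3208, 8.9699)

9.036 1.321 8.970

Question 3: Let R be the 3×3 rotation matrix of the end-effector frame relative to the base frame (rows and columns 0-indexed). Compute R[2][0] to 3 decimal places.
End-effector x-axis (col 0 of R) = (0.7071,0.6124,-0.3536)
R[2][0] = -0.3536

-0.354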